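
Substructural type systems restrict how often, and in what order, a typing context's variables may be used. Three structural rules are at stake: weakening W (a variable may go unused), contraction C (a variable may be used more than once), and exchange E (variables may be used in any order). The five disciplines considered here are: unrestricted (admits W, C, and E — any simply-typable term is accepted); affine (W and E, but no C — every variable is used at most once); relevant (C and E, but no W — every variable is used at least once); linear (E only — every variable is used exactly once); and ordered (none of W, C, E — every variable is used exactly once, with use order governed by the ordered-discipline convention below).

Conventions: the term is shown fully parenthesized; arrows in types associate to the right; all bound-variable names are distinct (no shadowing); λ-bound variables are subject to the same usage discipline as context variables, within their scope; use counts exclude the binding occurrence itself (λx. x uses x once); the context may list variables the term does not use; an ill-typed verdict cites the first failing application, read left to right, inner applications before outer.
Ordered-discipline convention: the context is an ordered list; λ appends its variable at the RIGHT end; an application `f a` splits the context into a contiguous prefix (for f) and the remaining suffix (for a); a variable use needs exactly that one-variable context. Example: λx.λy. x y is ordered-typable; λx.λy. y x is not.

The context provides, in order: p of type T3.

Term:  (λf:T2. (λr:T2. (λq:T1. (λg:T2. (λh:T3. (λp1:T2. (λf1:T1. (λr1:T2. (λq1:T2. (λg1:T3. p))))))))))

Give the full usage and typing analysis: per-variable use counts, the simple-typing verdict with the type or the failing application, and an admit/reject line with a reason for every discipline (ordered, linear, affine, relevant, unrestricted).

usage: p=1, f (bound)=0, r (bound)=0, q (bound)=0, g (bound)=0, h (bound)=0, p1 (bound)=0, f1 (bound)=0, r1 (bound)=0, q1 (bound)=0, g1 (bound)=0
left-to-right use order: p
typing: the term checks, with type T2 → T2 → T1 → T2 → T3 → T2 → T1 → T2 → T2 → T3 → T3
ordered ✗ (f, r, q, g, h, p1, f1, r1, q1, g1 left unused)
linear ✗ (f, r, q, g, h, p1, f1, r1, q1, g1 left unused)
affine ✓ (p, f, r, q, g, h, p1, f1, r1, q1, g1: no repeats, contraction unneeded)
relevant ✗ (f, r, q, g, h, p1, f1, r1, q1, g1 left unused)
unrestricted ✓ (well-typed at T2 → T2 → T1 → T2 → T3 → T2 → T1 → T2 → T2 → T3 → T3; no restrictions here)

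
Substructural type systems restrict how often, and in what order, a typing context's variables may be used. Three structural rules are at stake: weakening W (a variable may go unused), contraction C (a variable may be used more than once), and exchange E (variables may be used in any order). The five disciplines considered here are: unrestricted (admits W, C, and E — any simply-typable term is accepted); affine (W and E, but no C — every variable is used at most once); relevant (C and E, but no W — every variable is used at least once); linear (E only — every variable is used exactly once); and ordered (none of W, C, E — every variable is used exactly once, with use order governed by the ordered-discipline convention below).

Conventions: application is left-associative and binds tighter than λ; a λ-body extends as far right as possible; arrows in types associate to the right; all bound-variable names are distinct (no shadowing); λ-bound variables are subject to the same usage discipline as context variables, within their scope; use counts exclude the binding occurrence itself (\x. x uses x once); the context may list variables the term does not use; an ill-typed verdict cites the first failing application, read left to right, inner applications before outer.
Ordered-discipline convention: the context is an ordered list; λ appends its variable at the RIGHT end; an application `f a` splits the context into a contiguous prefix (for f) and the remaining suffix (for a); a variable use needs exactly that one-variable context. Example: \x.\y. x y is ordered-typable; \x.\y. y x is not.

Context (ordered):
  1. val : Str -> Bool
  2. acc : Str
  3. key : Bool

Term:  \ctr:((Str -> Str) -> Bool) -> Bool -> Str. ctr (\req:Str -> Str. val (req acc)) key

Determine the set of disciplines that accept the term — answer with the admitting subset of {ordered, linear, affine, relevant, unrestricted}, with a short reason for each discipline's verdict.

admitting disciplines: linear, affine, relevant, unrestricted
usage: val ×1, acc ×1, key ×1, ctr (bound) ×1, req (bound) ×1
use order (left to right): ctr, val, req, acc, key
typing: ✓ — (((Str -> Str) -> Bool) -> Bool -> Str) -> Str
ordered: ✗, no contiguous prefix/suffix split fits ctr, val, req, acc, key
linear: ✓, val, acc, key, ctr, req: one use apiece
affine: ✓, no duplicate uses among val, acc, key, ctr, req
relevant: ✓, none of val, acc, key, ctr, req goes unused
unrestricted: ✓, well-typed at (((Str -> Str) -> Bool) -> Bool -> Str) -> Str; no restrictions here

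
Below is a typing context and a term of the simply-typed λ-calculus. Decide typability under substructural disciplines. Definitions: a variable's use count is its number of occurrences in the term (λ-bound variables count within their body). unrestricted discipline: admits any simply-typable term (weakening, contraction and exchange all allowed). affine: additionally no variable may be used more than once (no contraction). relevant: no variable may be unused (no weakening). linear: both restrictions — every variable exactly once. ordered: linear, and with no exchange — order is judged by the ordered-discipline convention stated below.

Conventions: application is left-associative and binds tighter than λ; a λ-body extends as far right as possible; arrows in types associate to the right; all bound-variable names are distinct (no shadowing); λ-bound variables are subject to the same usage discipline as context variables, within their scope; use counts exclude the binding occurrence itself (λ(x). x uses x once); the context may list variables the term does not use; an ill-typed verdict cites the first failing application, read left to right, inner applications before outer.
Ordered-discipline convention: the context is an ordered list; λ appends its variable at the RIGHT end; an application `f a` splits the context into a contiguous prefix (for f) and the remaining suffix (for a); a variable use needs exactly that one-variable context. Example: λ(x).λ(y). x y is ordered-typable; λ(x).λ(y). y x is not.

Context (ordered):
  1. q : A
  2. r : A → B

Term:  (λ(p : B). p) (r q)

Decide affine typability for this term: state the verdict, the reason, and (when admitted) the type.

yes — none of q, r, p used more than once; term : B
counts: q=1, r=1, p [bound]=1
order of uses: p, r, q
typing: the term checks, with type B
per-discipline verdicts: ordered ✗; linear ✓; affine ✓; relevant ✓; unrestricted ✓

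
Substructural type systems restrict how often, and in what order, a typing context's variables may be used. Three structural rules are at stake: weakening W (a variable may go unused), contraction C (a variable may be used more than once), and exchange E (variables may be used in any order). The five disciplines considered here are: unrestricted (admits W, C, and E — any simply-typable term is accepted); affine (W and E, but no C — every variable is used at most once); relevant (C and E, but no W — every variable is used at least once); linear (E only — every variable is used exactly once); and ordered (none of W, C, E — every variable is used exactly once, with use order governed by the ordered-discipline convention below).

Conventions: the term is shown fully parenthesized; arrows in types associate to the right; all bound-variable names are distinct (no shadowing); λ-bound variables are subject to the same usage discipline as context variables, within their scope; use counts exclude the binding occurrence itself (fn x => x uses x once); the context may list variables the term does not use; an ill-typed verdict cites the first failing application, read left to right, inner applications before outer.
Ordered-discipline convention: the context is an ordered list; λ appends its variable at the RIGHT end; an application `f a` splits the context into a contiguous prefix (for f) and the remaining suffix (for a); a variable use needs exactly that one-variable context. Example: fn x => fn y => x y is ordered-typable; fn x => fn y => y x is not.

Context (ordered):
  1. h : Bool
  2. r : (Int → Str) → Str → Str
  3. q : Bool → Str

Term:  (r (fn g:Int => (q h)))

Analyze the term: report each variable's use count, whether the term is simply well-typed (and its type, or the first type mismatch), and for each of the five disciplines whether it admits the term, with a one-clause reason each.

variable uses: h: 1; r: 1; q: 1; g (bound): 0
order of uses: r, q, h
typing: ✓ — Str → Str
ordered ✗ (unused: g — weakening required)
linear ✗ (unused: g — weakening required)
affine ✓ (none of h, r, q, g used more than once)
relevant ✗ (unused: g — weakening required)
unrestricted ✓ (type-checks (Str → Str) and nothing is barred)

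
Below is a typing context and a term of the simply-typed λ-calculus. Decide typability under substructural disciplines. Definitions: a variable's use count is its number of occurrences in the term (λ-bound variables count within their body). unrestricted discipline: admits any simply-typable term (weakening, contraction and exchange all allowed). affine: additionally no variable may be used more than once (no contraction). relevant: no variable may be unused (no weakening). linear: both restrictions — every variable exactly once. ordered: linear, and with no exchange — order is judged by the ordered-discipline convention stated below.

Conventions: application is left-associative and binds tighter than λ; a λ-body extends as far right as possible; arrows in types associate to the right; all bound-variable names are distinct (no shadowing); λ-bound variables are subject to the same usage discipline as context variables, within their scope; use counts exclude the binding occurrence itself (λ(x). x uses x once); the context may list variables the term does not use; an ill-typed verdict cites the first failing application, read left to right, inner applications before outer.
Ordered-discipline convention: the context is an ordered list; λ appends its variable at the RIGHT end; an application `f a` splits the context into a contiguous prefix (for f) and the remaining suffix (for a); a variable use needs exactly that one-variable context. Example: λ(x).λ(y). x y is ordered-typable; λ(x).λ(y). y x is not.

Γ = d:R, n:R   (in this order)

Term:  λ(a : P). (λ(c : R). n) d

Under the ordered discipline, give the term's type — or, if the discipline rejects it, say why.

not well-typed under ordered — a, c never used (weakening)
counts: d: 1, n: 1, a (λ-bound): 0, c (λ-bound): 0
order of uses: n, d
typing: well-typed — term : P -> R
all disciplines: ordered ✗, linear ✗, affine ✓, relevant ✗, unrestricted ✓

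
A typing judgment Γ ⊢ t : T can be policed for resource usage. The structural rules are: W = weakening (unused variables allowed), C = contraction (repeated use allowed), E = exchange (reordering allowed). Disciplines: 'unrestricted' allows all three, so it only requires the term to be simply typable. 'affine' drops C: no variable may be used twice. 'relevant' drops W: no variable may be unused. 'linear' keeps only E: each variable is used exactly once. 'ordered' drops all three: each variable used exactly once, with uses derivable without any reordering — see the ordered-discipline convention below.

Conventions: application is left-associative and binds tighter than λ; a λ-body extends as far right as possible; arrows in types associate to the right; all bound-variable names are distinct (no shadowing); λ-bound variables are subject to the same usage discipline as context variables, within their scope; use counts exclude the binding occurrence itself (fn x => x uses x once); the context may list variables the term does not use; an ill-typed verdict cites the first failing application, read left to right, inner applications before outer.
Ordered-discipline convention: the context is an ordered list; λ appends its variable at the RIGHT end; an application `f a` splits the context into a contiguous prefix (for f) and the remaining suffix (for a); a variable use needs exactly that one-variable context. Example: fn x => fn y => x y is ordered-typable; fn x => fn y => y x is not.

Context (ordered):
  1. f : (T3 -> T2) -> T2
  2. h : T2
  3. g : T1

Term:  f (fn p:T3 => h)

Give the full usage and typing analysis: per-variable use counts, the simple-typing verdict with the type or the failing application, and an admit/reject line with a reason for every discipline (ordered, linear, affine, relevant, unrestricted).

variable uses: f=1, h=1, g=0, p [bound]=0
uses in reading order: f, h
typing: well-typed — term : T2
ordered ✗ (g, p left unused)
linear ✗ (g, p left unused)
affine ✓ (f, h, g, p: no repeats, contraction unneeded)
relevant ✗ (g, p left unused)
unrestricted ✓ (well-typed at T2; no restrictions here)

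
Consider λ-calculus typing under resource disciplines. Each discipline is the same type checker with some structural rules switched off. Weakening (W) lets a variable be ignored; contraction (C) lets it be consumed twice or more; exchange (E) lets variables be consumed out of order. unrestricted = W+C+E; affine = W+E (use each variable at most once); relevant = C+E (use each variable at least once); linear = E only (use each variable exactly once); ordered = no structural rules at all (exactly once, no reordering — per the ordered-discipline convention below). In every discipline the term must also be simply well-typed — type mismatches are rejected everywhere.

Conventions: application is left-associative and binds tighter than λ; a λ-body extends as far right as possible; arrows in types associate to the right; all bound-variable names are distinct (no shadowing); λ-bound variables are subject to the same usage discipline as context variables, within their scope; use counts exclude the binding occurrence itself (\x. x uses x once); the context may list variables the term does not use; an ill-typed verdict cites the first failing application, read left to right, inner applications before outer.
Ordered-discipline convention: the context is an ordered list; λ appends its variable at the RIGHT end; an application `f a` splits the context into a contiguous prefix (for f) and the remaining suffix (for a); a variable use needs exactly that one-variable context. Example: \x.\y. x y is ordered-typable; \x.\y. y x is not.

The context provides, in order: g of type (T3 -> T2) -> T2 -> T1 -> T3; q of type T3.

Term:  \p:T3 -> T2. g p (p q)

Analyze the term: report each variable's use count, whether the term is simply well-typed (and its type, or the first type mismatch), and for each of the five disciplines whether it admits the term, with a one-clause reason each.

variable uses: g: 1×, q: 1×, p (λ-bound): 2×
left-to-right use order: g, p, p, q
typing: well-typed at (T3 -> T2) -> T1 -> T3
ordered ✗ (needs contraction — p ×2)
linear ✗ (needs contraction — p ×2)
affine ✗ (needs contraction — p ×2)
relevant ✓ (at least one use each (g, q, p))
unrestricted ✓ (well-typed at (T3 -> T2) -> T1 -> T3; no restrictions here)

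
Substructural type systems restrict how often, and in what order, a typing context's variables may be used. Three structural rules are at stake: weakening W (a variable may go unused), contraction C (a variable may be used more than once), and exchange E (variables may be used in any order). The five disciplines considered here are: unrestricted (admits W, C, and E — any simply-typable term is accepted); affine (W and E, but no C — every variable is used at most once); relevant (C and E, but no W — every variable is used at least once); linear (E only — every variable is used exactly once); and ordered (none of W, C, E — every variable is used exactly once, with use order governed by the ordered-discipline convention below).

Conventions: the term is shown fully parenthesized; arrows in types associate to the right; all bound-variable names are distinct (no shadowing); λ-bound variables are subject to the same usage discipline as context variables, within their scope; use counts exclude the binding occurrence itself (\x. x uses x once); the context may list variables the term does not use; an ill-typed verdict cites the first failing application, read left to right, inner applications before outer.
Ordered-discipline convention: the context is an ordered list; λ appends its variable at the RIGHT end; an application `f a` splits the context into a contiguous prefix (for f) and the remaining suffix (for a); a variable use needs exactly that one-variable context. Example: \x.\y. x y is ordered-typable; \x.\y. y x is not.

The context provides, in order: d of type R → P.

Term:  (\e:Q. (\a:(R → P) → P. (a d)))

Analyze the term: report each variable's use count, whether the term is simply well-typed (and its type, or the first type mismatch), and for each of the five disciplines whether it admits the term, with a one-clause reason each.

variable uses: d: 1; e (bound): 0; a (bound): 1
left-to-right use order: a, d
typing: well-typed — term : Q → ((R → P) → P) → P
ordered: ✗, unused: e — weakening required
linear: ✗, unused: e — weakening required
affine: ✓, at most one use each (d, e, a)
relevant: ✗, unused: e — weakening required
unrestricted: ✓, well-typed at Q → ((R → P) → P) → P; no restrictions here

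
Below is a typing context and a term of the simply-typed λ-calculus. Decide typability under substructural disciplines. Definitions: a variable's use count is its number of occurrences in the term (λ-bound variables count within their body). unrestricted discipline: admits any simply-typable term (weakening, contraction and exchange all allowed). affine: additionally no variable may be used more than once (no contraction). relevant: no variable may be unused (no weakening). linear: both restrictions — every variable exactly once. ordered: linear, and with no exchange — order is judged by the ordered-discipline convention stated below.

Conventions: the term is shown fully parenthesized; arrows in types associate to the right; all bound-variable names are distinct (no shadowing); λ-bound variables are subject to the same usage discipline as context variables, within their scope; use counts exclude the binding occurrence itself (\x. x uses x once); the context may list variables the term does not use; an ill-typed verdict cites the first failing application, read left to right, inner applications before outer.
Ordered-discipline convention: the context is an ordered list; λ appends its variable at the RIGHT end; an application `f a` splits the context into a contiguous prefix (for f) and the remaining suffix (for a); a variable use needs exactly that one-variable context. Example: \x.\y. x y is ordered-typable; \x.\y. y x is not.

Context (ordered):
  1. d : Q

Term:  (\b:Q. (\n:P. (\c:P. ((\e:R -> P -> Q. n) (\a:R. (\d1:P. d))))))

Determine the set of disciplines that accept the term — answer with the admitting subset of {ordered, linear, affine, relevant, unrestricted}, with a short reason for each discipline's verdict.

admitted by: affine, unrestricted
counts: d ×1; b (bound) ×0; n (bound) ×1; c (bound) ×0; e (bound) ×0; a (bound) ×0; d1 (bound) ×0
order of uses: n, d
typing: well-typed at Q -> P -> P -> P
ordered: ✗ — unused: b, c, e, a, d1 — weakening required
linear: ✗ — unused: b, c, e, a, d1 — weakening required
affine: ✓ — at most one use each (d, b, n, c, e, a, d1)
relevant: ✗ — unused: b, c, e, a, d1 — weakening required
unrestricted: ✓ — well-typed at Q -> P -> P -> P; no restrictions here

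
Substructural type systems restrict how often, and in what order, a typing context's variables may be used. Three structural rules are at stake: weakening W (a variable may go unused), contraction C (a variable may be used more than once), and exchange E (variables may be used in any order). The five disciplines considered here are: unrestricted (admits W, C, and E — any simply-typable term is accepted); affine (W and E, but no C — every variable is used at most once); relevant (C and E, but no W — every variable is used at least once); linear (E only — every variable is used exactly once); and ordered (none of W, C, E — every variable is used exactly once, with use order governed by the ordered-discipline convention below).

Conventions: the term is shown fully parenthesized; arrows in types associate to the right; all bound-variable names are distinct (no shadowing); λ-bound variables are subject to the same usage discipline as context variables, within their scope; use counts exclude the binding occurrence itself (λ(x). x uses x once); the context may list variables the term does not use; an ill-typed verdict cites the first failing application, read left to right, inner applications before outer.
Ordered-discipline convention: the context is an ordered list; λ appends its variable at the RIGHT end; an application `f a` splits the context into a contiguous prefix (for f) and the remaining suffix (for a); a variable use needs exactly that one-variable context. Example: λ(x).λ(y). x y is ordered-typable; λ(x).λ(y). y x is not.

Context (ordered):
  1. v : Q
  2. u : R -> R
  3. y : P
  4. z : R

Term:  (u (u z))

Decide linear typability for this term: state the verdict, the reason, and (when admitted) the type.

no — u ×2 used more than once (contraction); v, y never used (weakening)
usage: v: 0×, u: 2×, y: 0×, z: 1×
left-to-right use order: u, u, z
typing: ✓ — R
all disciplines: ordered ✗; linear ✗; affine ✗; relevant ✗; unrestricted ✓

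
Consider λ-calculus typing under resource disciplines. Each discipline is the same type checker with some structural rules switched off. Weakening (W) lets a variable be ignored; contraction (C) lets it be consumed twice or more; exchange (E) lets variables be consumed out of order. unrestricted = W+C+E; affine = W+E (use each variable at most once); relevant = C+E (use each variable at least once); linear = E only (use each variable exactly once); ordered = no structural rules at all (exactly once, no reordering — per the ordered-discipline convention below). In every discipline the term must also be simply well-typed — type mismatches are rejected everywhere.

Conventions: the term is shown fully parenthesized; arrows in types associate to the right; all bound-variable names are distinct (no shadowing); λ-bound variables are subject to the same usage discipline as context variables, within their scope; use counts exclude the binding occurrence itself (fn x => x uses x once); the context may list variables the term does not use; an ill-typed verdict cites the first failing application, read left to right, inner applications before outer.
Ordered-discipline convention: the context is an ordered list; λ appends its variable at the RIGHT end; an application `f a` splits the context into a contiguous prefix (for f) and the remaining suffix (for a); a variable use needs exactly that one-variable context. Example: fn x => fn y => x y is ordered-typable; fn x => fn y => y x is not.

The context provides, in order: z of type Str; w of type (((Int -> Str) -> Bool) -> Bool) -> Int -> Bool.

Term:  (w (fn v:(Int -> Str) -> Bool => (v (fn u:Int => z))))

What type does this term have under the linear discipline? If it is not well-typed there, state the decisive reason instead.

not well-typed under linear — u left unused
counts: z ×1; w ×1; v (λ-bound) ×1; u (λ-bound) ×0
use order (left to right): w, v, z
typing: well-typed — term : Int -> Bool
summary: ordered ✗, linear ✗, affine ✓, relevant ✗, unrestricted ✓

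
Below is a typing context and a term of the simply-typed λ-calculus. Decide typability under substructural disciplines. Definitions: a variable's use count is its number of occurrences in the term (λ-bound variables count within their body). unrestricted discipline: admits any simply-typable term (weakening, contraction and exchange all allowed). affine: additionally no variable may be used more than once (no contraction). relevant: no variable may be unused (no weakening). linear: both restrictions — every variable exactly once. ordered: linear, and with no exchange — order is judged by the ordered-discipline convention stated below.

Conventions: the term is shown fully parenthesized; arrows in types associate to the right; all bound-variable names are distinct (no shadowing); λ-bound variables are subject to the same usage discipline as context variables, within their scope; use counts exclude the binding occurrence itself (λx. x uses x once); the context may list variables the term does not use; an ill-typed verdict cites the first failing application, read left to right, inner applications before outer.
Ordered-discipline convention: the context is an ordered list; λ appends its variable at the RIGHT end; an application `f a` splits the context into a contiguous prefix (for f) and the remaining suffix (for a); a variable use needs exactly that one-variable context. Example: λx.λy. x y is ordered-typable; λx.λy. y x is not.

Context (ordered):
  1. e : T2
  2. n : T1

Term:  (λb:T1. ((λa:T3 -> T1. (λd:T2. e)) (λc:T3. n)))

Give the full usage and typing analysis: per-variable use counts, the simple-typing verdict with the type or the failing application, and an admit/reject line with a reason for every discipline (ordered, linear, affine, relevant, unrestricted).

usage: e=1; n=1; b (bound)=0; a (bound)=0; d (bound)=0; c (bound)=0
order of uses: e, n
typing: well-typed — term : T1 -> T2 -> T2
ordered ✗ (b, a, d, c left unused)
linear ✗ (b, a, d, c left unused)
affine ✓ (no duplicate uses among e, n, b, a, d, c)
relevant ✗ (b, a, d, c left unused)
unrestricted ✓ (simply typable at T1 -> T2 -> T2; W, C, E all held)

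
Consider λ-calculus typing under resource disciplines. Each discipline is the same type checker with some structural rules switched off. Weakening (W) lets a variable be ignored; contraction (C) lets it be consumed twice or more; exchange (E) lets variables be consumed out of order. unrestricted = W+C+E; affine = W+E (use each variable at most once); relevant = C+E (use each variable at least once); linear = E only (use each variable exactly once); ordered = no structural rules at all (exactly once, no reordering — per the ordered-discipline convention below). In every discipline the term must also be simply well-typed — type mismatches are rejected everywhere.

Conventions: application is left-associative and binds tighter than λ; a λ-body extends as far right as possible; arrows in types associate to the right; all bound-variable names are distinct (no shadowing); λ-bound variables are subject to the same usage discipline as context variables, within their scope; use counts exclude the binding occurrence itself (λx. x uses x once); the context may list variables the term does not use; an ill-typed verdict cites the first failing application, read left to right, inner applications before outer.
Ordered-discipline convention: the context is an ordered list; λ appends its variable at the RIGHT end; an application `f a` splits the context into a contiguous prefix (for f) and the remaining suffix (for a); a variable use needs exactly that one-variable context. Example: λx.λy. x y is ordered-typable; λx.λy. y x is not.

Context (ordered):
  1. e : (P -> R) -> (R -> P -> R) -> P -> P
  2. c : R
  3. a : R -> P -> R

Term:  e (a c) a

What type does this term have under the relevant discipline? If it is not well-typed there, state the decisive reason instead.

term : P -> P
use counts: e=1; c=1; a=2
order of uses: e, a, c, a
typing: the term checks, with type P -> P
summary: ordered ✗, linear ✗, affine ✗, relevant ✓, unrestricted ✓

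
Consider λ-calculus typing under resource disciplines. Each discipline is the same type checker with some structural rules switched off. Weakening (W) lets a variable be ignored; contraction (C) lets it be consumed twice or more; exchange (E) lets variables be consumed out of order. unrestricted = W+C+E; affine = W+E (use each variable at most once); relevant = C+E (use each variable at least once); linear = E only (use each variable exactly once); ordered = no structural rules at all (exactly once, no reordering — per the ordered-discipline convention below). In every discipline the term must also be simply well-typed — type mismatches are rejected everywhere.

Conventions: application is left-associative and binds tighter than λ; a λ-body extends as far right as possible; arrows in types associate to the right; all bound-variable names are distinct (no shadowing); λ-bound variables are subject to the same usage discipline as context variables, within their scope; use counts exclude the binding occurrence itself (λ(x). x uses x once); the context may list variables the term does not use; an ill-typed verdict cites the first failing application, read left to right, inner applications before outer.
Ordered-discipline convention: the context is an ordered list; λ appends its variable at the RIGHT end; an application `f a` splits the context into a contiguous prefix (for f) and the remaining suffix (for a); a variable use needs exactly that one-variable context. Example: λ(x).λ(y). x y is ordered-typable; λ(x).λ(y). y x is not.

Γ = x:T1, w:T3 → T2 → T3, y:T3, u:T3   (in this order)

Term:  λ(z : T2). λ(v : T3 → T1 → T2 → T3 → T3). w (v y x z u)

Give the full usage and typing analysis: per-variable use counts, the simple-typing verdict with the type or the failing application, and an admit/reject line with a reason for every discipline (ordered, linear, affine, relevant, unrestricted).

usage: x: 1×, w: 1×, y: 1×, u: 1×, z [bound]: 1×, v [bound]: 1×
use order (left to right): w, v, y, x, z, u
typing: the term checks, with type T2 → (T3 → T1 → T2 → T3 → T3) → T2 → T3
ordered: ✗ — no contiguous prefix/suffix split fits w, v, y, x, z, u
linear: ✓ — each of x, w, y, u, z, v used exactly once
affine: ✓ — at most one use each (x, w, y, u, z, v)
relevant: ✓ — none of x, w, y, u, z, v goes unused
unrestricted: ✓ — type-checks (T2 → (T3 → T1 → T2 → T3 → T3) → T2 → T3) and nothing is barred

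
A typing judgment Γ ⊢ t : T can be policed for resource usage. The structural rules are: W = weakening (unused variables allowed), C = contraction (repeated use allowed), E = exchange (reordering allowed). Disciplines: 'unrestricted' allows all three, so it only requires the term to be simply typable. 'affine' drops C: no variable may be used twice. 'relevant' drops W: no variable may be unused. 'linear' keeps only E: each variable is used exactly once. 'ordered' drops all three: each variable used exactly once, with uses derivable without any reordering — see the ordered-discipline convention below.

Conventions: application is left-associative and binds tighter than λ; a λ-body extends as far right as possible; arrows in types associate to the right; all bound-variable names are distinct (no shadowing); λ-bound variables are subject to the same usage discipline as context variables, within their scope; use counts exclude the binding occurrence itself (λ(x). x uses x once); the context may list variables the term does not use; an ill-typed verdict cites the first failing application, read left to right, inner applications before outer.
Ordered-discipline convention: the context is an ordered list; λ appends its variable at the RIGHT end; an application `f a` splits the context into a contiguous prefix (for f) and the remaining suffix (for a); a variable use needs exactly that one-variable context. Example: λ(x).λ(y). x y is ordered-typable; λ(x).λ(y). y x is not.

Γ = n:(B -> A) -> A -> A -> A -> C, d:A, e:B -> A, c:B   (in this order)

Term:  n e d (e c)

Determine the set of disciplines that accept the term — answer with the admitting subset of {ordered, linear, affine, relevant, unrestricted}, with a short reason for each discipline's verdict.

admitting disciplines: relevant, unrestricted
usage: n: 1; d: 1; e: 2; c: 1
left-to-right use order: n, e, d, e, c
typing: well-typed — term : A -> C
ordered: ✗, repeated use of e ×2
linear: ✗, repeated use of e ×2
affine: ✗, repeated use of e ×2
relevant: ✓, every one of n, d, e, c appears
unrestricted: ✓, typability at A -> C is all that's needed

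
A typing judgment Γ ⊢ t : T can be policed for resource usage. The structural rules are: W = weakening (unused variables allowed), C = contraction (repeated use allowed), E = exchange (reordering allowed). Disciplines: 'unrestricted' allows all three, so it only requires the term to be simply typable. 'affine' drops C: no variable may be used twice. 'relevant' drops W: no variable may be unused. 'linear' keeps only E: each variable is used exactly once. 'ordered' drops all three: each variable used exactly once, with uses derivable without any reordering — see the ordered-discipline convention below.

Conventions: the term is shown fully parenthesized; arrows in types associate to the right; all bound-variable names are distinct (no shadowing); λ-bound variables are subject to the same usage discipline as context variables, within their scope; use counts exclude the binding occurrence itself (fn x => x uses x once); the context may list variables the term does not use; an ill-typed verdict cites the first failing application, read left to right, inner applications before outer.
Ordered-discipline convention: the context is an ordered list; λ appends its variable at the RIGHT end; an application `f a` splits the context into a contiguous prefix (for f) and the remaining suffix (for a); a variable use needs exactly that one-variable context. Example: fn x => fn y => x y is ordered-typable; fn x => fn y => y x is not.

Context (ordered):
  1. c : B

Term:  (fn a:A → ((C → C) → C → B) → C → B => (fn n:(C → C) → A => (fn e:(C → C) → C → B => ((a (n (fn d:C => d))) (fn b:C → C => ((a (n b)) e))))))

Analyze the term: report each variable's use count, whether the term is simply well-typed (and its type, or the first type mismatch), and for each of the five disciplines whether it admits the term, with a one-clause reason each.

usage: c: 0×, a [bound]: 2×, n [bound]: 2×, e [bound]: 1×, d [bound]: 1×, b [bound]: 1×
uses in reading order: a, n, d, a, n, b, e
typing: ✓ — (A → ((C → C) → C → B) → C → B) → ((C → C) → A) → ((C → C) → C → B) → C → B
ordered: ✗ — repeated use of a ×2, n ×2; c left unused
linear: ✗ — repeated use of a ×2, n ×2; c left unused
affine: ✗ — repeated use of a ×2, n ×2
relevant: ✗ — c left unused
unrestricted: ✓ — well-typed at (A → ((C → C) → C → B) → C → B) → ((C → C) → A) → ((C → C) → C → B) → C → B; no restrictions here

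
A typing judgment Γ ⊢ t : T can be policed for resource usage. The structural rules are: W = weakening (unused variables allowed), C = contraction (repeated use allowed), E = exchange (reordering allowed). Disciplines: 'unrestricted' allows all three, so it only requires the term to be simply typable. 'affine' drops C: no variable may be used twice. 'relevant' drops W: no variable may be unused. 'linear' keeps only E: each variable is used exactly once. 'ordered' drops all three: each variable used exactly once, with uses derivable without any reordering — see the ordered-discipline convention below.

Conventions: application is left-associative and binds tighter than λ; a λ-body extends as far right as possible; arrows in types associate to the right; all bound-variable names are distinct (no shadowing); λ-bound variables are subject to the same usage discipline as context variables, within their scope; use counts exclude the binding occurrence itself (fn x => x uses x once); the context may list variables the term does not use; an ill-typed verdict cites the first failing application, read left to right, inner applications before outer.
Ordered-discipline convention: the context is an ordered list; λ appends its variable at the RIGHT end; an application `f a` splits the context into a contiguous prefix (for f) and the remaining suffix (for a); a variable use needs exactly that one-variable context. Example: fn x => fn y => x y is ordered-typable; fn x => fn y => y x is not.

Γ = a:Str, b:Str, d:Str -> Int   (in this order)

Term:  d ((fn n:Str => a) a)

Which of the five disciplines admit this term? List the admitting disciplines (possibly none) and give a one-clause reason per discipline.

admitted by: unrestricted
counts: a: 2×, b: 0×, d: 1×, n (λ-bound): 0×
uses in reading order: d, a, a
typing: the term checks, with type Int
ordered: ✗, a ×2 used more than once (contraction); b, n left unused
linear: ✗, a ×2 used more than once (contraction); b, n left unused
affine: ✗, a ×2 used more than once (contraction)
relevant: ✗, b, n left unused
unrestricted: ✓, type-checks (Int) and nothing is barred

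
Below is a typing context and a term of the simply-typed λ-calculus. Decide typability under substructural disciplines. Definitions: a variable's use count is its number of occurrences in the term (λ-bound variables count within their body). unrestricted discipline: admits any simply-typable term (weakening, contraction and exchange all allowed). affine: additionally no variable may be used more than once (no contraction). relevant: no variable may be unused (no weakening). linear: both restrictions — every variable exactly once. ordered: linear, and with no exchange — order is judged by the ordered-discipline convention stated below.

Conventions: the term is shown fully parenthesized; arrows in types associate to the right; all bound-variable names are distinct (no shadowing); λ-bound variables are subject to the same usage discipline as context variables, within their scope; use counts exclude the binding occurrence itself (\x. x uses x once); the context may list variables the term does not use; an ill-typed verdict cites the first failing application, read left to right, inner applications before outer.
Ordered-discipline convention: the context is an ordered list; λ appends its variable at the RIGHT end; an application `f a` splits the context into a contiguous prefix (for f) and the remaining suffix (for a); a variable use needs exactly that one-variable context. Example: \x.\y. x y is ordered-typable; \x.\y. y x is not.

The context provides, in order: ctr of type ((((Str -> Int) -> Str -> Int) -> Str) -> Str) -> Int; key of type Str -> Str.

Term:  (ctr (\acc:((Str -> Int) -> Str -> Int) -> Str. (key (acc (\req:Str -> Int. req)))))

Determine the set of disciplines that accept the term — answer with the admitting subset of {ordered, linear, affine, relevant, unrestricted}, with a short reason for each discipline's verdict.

admitted in: ordered, linear, affine, relevant, unrestricted
variable uses: ctr=1; key=1; acc [bound]=1; req [bound]=1
use order (left to right): ctr, key, acc, req
typing: well-typed — term : Int
ordered ✓ (ctr, key, acc, req: once each, no exchange needed)
linear ✓ (each of ctr, key, acc, req used exactly once)
affine ✓ (at most one use each (ctr, key, acc, req))
relevant ✓ (ctr, key, acc, req: all used, weakening unneeded)
unrestricted ✓ (typability at Int is all that's needed)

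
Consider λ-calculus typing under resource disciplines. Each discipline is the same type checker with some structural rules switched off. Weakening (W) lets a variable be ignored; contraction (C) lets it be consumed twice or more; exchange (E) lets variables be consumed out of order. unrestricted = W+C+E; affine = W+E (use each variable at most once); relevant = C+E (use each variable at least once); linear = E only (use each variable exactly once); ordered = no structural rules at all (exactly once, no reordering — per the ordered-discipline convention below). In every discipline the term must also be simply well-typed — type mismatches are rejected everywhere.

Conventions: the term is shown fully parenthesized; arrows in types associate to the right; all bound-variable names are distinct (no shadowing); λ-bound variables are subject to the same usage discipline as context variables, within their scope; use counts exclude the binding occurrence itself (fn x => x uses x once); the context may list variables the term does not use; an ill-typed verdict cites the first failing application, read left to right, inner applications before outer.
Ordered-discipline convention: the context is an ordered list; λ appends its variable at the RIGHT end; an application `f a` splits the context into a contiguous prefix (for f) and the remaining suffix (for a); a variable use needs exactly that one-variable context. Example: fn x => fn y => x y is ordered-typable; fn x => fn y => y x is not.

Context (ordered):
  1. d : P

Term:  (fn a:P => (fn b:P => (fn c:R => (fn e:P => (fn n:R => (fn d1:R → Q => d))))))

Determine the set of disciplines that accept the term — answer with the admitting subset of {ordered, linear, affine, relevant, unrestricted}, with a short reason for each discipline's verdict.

admitted in: affine, unrestricted
counts: d: 1×; a (λ-bound): 0×; b (λ-bound): 0×; c (λ-bound): 0×; e (λ-bound): 0×; n (λ-bound): 0×; d1 (λ-bound): 0×
use order (left to right): d
typing: the term checks, with type P → P → R → P → R → (R → Q) → P
ordered ✗ (a, b, c, e, n, d1 left unused)
linear ✗ (a, b, c, e, n, d1 left unused)
affine ✓ (d, a, b, c, e, n, d1: no repeats, contraction unneeded)
relevant ✗ (a, b, c, e, n, d1 left unused)
unrestricted ✓ (well-typed at P → P → R → P → R → (R → Q) → P; no restrictions here)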